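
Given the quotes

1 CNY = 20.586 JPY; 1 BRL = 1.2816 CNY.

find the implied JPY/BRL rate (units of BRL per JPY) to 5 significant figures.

1 JPY ÷ 20.586 = 0.0485767 CNY
0.0485767 CNY ÷ 1.2816 = 0.0379032 BRL

JPY/BRL = 0.037903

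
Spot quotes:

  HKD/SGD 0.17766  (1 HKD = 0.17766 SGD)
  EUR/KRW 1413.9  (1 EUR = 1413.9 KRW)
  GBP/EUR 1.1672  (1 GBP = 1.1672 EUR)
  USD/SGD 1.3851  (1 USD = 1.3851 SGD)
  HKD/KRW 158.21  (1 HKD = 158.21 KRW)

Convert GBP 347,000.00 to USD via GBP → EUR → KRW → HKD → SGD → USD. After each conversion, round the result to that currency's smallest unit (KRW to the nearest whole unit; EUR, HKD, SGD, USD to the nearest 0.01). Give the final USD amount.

GBP 347,000.00 × 1.1672 = EUR 405,018.40
EUR 405,018.40 × 1413.9 = KRW 572,655,516
KRW 572,655,516 ÷ 158.21 = HKD 3,619,591.15
HKD 3,619,591.15 × 0.17766 = SGD 643,056.56
SGD 643,056.56 ÷ 1.3851 = USD 464,267.24

USD 464,267.24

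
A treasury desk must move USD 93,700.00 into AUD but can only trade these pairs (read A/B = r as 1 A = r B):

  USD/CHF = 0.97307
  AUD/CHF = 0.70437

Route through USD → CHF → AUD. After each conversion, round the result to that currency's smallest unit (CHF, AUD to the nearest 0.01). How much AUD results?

USD 93,700.00 × 0.97307 = CHF 91,176.66
CHF 91,176.66 ÷ 0.70437 = AUD 129,444.27

AUD 129,444.27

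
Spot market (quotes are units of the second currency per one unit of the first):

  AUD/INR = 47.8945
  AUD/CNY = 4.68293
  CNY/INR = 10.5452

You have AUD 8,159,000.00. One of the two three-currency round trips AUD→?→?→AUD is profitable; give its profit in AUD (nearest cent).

Profit: AUD 253,474.80

Profitable loop is AUD → CNY → INR → AUD:
AUD 8,159,000.00 × 4.68293 = CNY 38,208,025.87
CNY 38,208,025.87 × 10.5452 = INR 402,911,274.40
INR 402,911,274.40 ÷ 47.8945 = AUD 8,412,474.80
Profit = AUD 8,412,474.80 − AUD 8,159,000.00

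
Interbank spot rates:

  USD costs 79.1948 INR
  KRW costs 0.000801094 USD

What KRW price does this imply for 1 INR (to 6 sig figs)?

INR/KRW = 15.7623

1 INR ÷ 79.1948 = 0.0126271 USD
0.0126271 USD ÷ 0.000801094 = 15.7623 KRW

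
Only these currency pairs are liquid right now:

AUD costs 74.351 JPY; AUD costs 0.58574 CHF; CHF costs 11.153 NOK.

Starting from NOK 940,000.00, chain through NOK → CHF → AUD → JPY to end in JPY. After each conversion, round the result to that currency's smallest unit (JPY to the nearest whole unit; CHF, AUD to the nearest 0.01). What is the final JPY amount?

JPY 10,698,382

NOK 940,000.00 ÷ 11.153 = CHF 84,282.26
CHF 84,282.26 ÷ 0.58574 = AUD 143,890.22
AUD 143,890.22 × 74.351 = JPY 10,698,382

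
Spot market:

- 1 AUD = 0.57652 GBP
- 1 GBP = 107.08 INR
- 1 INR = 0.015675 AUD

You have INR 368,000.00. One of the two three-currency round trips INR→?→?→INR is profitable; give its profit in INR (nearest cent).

Profitable loop is INR → GBP → AUD → INR:
INR 368,000.00 ÷ 107.08 = GBP 3,436.68
GBP 3,436.68 ÷ 0.57652 = AUD 5,961.08
AUD 5,961.08 ÷ 0.015675 = INR 380,292.30
Profit = INR 380,292.30 − INR 368,000.00

Profit: INR 12,292.30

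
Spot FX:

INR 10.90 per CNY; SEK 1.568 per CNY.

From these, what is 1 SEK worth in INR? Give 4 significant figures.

1 SEK ÷ 1.568 = 0.637755 CNY
0.637755 CNY × 10.90 = 6.95153 INR

SEK/INR = 6.952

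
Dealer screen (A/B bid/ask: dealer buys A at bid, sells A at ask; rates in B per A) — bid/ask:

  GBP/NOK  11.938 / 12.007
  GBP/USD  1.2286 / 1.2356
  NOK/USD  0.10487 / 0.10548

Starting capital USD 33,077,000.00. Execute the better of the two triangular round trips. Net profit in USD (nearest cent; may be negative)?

Best loop USD → GBP → NOK → USD:
USD 33,077,000.00 ÷ 1.2356 (buy GBP at ask) = GBP 26,769,990.29
GBP 26,769,990.29 × 11.938 (sell GBP at bid) = NOK 319,580,144.06
NOK 319,580,144.06 × 0.10487 (sell NOK at bid) = USD 33,514,369.71

Net profit: USD 437,369.71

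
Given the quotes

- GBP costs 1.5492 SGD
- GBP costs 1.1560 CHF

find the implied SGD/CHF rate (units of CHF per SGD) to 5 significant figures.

1 SGD ÷ 1.5492 = 0.645494 GBP
0.645494 GBP × 1.1560 = 0.746192 CHF

SGD/CHF = 0.74619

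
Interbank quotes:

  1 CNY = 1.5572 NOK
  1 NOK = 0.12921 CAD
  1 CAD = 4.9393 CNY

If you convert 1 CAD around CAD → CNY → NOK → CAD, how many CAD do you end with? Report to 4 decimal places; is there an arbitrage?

0.9938 (arbitrage exists)

Around CAD → CNY → NOK → CAD: 1 × 4.9393 × 1.5572 × 0.12921 = 0.993816
Product < 1; profitable direction is CAD → NOK → CNY → CAD.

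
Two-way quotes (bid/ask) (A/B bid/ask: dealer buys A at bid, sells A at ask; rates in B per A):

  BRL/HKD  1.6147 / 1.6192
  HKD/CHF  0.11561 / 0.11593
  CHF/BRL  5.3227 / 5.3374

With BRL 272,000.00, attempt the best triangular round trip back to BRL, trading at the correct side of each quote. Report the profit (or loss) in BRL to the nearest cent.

Best loop BRL → CHF → HKD → BRL:
BRL 272,000.00 ÷ 5.3374 (buy CHF at ask) = CHF 50,961.14
CHF 50,961.14 ÷ 0.11593 (buy HKD at ask) = HKD 439,585.46
HKD 439,585.46 ÷ 1.6192 (buy BRL at ask) = BRL 271,483.11

Net result: BRL -516.89 (no profitable arbitrage after spreads)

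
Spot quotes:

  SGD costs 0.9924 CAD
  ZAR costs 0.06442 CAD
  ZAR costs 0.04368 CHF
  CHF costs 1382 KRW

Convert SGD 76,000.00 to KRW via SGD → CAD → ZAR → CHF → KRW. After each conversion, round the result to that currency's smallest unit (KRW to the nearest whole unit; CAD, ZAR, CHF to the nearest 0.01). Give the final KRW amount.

KRW 70,675,729

SGD 76,000.00 × 0.9924 = CAD 75,422.40
CAD 75,422.40 ÷ 0.06442 = ZAR 1,170,791.68
ZAR 1,170,791.68 × 0.04368 = CHF 51,140.18
CHF 51,140.18 × 1382 = KRW 70,675,729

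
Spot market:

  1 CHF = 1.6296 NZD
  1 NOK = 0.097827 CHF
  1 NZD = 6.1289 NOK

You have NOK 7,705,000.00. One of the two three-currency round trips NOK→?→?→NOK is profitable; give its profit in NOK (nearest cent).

Profitable loop is NOK → NZD → CHF → NOK:
NOK 7,705,000.00 ÷ 6.1289 = NZD 1,257,158.71
NZD 1,257,158.71 ÷ 1.6296 = CHF 771,452.32
CHF 771,452.32 ÷ 0.097827 = NOK 7,885,883.49
Profit = NOK 7,885,883.49 − NOK 7,705,000.00

Profit: NOK 180,883.49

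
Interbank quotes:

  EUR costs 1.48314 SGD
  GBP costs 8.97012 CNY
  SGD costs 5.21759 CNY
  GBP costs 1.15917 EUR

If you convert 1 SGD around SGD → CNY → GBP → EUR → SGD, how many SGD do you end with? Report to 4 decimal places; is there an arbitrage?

1.0000 (no arbitrage)

Around SGD → CNY → GBP → EUR → SGD: 1 × 5.21759 ÷ 8.97012 × 1.15917 × 1.48314 = 1.000002
Product ≈ 1 (deviation 0.000%, within rounding noise).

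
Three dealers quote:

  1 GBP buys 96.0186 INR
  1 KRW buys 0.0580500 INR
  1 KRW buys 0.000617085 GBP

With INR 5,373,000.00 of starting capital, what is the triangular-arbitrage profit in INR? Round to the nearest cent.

Profitable loop is INR → KRW → GBP → INR:
INR 5,373,000.00 ÷ 0.0580500 = KRW 92,558,140
KRW 92,558,140 × 0.000617085 = GBP 57,116.24
GBP 57,116.24 × 96.0186 = INR 5,484,221.36
Profit = INR 5,484,221.36 − INR 5,373,000.00

Profit: INR 111,221.36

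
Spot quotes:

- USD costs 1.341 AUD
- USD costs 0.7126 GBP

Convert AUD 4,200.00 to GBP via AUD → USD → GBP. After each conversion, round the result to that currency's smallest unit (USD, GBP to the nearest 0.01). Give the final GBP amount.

AUD 4,200.00 ÷ 1.341 = USD 3,131.99
USD 3,131.99 × 0.7126 = GBP 2,231.86

GBP 2,231.86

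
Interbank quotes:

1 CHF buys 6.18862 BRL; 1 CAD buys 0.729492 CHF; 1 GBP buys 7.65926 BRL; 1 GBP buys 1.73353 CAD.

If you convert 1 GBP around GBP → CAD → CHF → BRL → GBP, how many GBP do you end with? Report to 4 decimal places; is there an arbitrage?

1.0218 (arbitrage exists)

Around GBP → CAD → CHF → BRL → GBP: 1 × 1.73353 × 0.729492 × 6.18862 ÷ 7.65926 = 1.021784
Product > 1; profitable direction is GBP → CAD → CHF → BRL → GBP.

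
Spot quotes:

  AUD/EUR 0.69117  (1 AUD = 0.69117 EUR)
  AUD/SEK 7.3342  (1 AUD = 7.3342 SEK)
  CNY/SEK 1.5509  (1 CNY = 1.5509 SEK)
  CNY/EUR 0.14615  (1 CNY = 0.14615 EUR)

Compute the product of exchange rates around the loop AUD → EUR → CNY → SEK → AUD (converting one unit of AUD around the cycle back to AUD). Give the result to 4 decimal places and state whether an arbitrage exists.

1.0000 (no arbitrage)

Around AUD → EUR → CNY → SEK → AUD: 1 × 0.69117 ÷ 0.14615 × 1.5509 ÷ 7.3342 = 1.000039
Product ≈ 1 (deviation 0.004%, within rounding noise).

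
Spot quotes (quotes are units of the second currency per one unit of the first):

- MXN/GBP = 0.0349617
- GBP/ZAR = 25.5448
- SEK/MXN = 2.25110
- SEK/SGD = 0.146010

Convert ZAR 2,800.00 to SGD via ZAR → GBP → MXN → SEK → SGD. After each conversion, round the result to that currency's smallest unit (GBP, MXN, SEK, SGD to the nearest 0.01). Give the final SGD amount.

ZAR 2,800.00 ÷ 25.5448 = GBP 109.61
GBP 109.61 ÷ 0.0349617 = MXN 3,135.15
MXN 3,135.15 ÷ 2.25110 = SEK 1,392.72
SEK 1,392.72 × 0.146010 = SGD 203.35

SGD 203.35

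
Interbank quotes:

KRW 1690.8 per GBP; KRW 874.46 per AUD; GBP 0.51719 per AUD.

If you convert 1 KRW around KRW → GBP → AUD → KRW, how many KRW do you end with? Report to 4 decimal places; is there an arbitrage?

1.0000 (no arbitrage)

Around KRW → GBP → AUD → KRW: 1 ÷ 1690.8 ÷ 0.51719 × 874.46 = 0.999994
Product ≈ 1 (deviation 0.001%, within rounding noise).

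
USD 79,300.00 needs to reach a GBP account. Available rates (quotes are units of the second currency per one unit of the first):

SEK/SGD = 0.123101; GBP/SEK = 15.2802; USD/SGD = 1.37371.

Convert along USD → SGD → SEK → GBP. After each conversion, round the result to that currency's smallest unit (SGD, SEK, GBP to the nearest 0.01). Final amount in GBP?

GBP 57,913.21

USD 79,300.00 × 1.37371 = SGD 108,935.20
SGD 108,935.20 ÷ 0.123101 = SEK 884,925.39
SEK 884,925.39 ÷ 15.2802 = GBP 57,913.21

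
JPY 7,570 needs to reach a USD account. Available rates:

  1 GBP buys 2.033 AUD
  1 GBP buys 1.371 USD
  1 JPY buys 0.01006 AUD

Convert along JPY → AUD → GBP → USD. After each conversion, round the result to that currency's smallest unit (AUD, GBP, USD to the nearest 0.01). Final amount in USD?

USD 51.36

JPY 7,570 × 0.01006 = AUD 76.15
AUD 76.15 ÷ 2.033 = GBP 37.46
GBP 37.46 × 1.371 = USD 51.36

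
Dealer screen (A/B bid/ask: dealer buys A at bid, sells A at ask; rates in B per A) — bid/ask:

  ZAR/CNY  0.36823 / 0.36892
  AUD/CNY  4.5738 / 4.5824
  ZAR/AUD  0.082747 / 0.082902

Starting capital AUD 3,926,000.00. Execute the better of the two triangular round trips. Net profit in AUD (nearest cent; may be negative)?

Net profit: AUD 101,611.04

Best loop AUD → CNY → ZAR → AUD:
AUD 3,926,000.00 × 4.5738 (sell AUD at bid) = CNY 17,956,738.80
CNY 17,956,738.80 ÷ 0.36892 (buy ZAR at ask) = ZAR 48,673,801.37
ZAR 48,673,801.37 × 0.082747 (sell ZAR at bid) = AUD 4,027,611.04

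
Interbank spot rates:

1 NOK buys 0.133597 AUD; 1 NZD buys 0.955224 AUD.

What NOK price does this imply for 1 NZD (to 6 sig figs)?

NZD/NOK = 7.15004

1 NZD × 0.955224 = 0.955224 AUD
0.955224 AUD ÷ 0.133597 = 7.15004 NOK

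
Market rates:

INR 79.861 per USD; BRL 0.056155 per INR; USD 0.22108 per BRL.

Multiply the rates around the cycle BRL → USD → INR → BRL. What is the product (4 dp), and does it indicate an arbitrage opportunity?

0.9915 (arbitrage exists)

Around BRL → USD → INR → BRL: 1 × 0.22108 × 79.861 × 0.056155 = 0.991454
Product < 1; profitable direction is BRL → INR → USD → BRL.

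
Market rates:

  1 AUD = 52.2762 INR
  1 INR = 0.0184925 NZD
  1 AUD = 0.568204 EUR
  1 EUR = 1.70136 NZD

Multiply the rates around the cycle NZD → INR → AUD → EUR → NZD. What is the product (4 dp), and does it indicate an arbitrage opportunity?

1.0000 (no arbitrage)

Around NZD → INR → AUD → EUR → NZD: 1 ÷ 0.0184925 ÷ 52.2762 × 0.568204 × 1.70136 = 1.000002
Product ≈ 1 (deviation 0.000%, within rounding noise).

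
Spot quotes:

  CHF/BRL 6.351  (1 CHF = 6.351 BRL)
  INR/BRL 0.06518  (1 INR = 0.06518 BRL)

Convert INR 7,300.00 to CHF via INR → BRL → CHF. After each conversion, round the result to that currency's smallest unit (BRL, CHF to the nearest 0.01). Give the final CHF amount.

INR 7,300.00 × 0.06518 = BRL 475.81
BRL 475.81 ÷ 6.351 = CHF 74.92

CHF 74.92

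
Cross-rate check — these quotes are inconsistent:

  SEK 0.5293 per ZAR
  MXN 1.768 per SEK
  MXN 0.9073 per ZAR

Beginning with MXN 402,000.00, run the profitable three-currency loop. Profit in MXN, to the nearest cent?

Profit: MXN 12,628.64

Profitable loop is MXN → ZAR → SEK → MXN:
MXN 402,000.00 ÷ 0.9073 = ZAR 443,072.85
ZAR 443,072.85 × 0.5293 = SEK 234,518.46
SEK 234,518.46 × 1.768 = MXN 414,628.64
Profit = MXN 414,628.64 − MXN 402,000.00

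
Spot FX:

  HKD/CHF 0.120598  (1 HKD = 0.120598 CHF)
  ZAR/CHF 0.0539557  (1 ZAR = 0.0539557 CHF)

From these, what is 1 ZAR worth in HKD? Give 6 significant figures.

ZAR/HKD = 0.447401

1 ZAR × 0.0539557 = 0.0539557 CHF
0.0539557 CHF ÷ 0.120598 = 0.447401 HKD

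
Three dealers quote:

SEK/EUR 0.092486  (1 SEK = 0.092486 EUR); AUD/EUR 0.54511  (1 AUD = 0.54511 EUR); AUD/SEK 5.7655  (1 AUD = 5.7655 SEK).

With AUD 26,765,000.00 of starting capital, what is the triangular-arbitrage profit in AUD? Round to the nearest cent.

Profitable loop is AUD → EUR → SEK → AUD:
AUD 26,765,000.00 × 0.54511 = EUR 14,589,869.15
EUR 14,589,869.15 ÷ 0.092486 = SEK 157,752,191.14
SEK 157,752,191.14 ÷ 5.7655 = AUD 27,361,406.84
Profit = AUD 27,361,406.84 − AUD 26,765,000.00

Profit: AUD 596,406.84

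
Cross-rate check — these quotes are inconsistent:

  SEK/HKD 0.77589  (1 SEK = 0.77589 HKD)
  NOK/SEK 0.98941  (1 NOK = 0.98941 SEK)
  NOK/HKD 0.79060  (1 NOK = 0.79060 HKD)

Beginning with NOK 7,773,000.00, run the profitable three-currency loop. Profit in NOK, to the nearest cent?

Profit: NOK 232,141.77

Profitable loop is NOK → HKD → SEK → NOK:
NOK 7,773,000.00 × 0.79060 = HKD 6,145,333.80
HKD 6,145,333.80 ÷ 0.77589 = SEK 7,920,367.32
SEK 7,920,367.32 ÷ 0.98941 = NOK 8,005,141.77
Profit = NOK 8,005,141.77 − NOK 7,773,000.00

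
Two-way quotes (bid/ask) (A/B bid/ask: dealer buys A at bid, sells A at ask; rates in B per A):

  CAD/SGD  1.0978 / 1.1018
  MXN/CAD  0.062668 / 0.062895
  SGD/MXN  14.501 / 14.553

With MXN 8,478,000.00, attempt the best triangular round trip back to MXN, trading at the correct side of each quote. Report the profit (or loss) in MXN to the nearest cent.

Best loop MXN → CAD → SGD → MXN:
MXN 8,478,000.00 × 0.062668 (sell MXN at bid) = CAD 531,299.30
CAD 531,299.30 × 1.0978 (sell CAD at bid) = SGD 583,260.38
SGD 583,260.38 × 14.501 (sell SGD at bid) = MXN 8,457,858.71

Net result: MXN -20,141.29 (no profitable arbitrage after spreads)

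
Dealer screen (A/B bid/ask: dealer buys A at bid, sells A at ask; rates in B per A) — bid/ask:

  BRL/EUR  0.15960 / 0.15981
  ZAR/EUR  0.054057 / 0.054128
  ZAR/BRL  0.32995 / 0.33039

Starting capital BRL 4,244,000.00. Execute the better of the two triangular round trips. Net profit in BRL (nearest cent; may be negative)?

Best loop BRL → ZAR → EUR → BRL:
BRL 4,244,000.00 ÷ 0.33039 (buy ZAR at ask) = ZAR 12,845,425.10
ZAR 12,845,425.10 × 0.054057 (sell ZAR at bid) = EUR 694,385.14
EUR 694,385.14 ÷ 0.15981 (buy BRL at ask) = BRL 4,345,066.92

Net profit: BRL 101,066.92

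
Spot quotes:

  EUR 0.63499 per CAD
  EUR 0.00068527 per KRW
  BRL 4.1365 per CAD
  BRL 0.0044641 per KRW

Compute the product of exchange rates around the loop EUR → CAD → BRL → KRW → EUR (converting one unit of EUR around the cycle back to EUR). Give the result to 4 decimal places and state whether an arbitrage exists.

Around EUR → CAD → BRL → KRW → EUR: 1 ÷ 0.63499 × 4.1365 ÷ 0.0044641 × 0.00068527 = 0.999986
Product ≈ 1 (deviation 0.001%, within rounding noise).

1.0000 (no arbitrage)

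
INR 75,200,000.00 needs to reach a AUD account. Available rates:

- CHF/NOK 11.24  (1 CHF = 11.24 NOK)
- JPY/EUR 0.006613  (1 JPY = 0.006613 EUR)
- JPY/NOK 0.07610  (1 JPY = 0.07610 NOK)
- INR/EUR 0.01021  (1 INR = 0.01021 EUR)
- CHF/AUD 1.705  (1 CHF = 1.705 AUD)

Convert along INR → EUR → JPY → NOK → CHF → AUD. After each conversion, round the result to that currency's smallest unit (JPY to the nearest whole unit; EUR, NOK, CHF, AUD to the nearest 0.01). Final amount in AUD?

INR 75,200,000.00 × 0.01021 = EUR 767,792.00
EUR 767,792.00 ÷ 0.006613 = JPY 116,103,433
JPY 116,103,433 × 0.07610 = NOK 8,835,471.25
NOK 8,835,471.25 ÷ 11.24 = CHF 786,073.95
CHF 786,073.95 × 1.705 = AUD 1,340,256.08

AUD 1,340,256.08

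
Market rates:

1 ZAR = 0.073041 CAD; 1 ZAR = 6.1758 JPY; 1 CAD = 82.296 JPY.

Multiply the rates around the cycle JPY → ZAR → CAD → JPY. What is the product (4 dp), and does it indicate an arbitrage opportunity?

0.9733 (arbitrage exists)

Around JPY → ZAR → CAD → JPY: 1 ÷ 6.1758 × 0.073041 × 82.296 = 0.973312
Product < 1; profitable direction is JPY → CAD → ZAR → JPY.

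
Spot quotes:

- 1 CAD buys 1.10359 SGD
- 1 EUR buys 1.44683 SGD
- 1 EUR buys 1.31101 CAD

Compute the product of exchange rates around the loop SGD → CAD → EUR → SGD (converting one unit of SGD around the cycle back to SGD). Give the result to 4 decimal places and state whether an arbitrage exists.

Around SGD → CAD → EUR → SGD: 1 ÷ 1.10359 ÷ 1.31101 × 1.44683 = 1.000009
Product ≈ 1 (deviation 0.001%, within rounding noise).

1.0000 (no arbitrage)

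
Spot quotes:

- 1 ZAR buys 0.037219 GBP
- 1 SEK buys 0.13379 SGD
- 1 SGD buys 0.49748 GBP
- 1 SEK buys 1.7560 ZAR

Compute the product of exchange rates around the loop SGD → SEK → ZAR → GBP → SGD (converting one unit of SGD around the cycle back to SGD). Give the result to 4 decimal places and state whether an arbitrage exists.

0.9820 (arbitrage exists)

Around SGD → SEK → ZAR → GBP → SGD: 1 ÷ 0.13379 × 1.7560 × 0.037219 ÷ 0.49748 = 0.981951
Product < 1; profitable direction is SGD → GBP → ZAR → SEK → SGD.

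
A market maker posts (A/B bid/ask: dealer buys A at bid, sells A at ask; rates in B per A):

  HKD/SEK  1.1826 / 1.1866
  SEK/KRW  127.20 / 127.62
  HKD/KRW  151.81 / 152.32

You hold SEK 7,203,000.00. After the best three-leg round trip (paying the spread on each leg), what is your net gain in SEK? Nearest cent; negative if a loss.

Best loop SEK → HKD → KRW → SEK:
SEK 7,203,000.00 ÷ 1.1866 (buy HKD at ask) = HKD 6,070,284.85
HKD 6,070,284.85 × 151.81 (sell HKD at bid) = KRW 921,529,943
KRW 921,529,943 ÷ 127.62 (buy SEK at ask) = SEK 7,220,889.69

Net profit: SEK 17,889.69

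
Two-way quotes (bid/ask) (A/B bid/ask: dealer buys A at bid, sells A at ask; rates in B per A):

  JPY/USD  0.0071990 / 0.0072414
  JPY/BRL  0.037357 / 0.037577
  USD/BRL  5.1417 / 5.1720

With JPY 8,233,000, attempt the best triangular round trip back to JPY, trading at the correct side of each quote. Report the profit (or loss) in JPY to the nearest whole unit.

Best loop JPY → BRL → USD → JPY:
JPY 8,233,000 × 0.037357 (sell JPY at bid) = BRL 307,560.18
BRL 307,560.18 ÷ 5.1720 (buy USD at ask) = USD 59,466.39
USD 59,466.39 ÷ 0.0072414 (buy JPY at ask) = JPY 8,212,002

Net result: JPY -20,998 (no profitable arbitrage after spreads)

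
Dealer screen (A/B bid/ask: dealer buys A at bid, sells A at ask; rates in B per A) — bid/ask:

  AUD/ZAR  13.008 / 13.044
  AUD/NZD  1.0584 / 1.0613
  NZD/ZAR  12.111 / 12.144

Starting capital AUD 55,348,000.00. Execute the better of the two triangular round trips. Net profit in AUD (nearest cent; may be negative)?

Net profit: AUD 513,492.86

Best loop AUD → ZAR → NZD → AUD:
AUD 55,348,000.00 × 13.008 (sell AUD at bid) = ZAR 719,966,784.00
ZAR 719,966,784.00 ÷ 12.144 (buy NZD at ask) = NZD 59,285,802.37
NZD 59,285,802.37 ÷ 1.0613 (buy AUD at ask) = AUD 55,861,492.86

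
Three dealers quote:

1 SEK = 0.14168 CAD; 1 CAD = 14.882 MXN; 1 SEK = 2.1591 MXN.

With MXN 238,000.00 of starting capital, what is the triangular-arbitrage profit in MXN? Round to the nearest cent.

Profitable loop is MXN → CAD → SEK → MXN:
MXN 238,000.00 ÷ 14.882 = CAD 15,992.47
CAD 15,992.47 ÷ 0.14168 = SEK 112,877.43
SEK 112,877.43 × 2.1591 = MXN 243,713.66
Profit = MXN 243,713.66 − MXN 238,000.00

Profit: MXN 5,713.66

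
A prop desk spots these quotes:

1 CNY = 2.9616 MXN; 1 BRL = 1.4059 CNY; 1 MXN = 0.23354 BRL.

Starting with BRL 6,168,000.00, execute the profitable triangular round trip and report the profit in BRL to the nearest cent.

Profitable loop is BRL → MXN → CNY → BRL:
BRL 6,168,000.00 ÷ 0.23354 = MXN 26,410,893.21
MXN 26,410,893.21 ÷ 2.9616 = CNY 8,917,778.64
CNY 8,917,778.64 ÷ 1.4059 = BRL 6,343,110.20
Profit = BRL 6,343,110.20 − BRL 6,168,000.00

Profit: BRL 175,110.20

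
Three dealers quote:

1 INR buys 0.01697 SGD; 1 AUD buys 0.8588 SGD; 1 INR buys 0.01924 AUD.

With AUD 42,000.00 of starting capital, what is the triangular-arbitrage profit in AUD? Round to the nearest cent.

Profitable loop is AUD → INR → SGD → AUD:
AUD 42,000.00 ÷ 0.01924 = INR 2,182,952.18
INR 2,182,952.18 × 0.01697 = SGD 37,044.70
SGD 37,044.70 ÷ 0.8588 = AUD 43,135.42
Profit = AUD 43,135.42 − AUD 42,000.00

Profit: AUD 1,135.42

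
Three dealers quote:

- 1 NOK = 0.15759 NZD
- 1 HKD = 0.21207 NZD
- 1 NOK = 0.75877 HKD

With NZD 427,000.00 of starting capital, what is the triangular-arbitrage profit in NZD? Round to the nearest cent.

Profit: NZD 9,002.13

Profitable loop is NZD → NOK → HKD → NZD:
NZD 427,000.00 ÷ 0.15759 = NOK 2,709,562.79
NOK 2,709,562.79 × 0.75877 = HKD 2,055,934.96
HKD 2,055,934.96 × 0.21207 = NZD 436,002.13
Profit = NZD 436,002.13 − NZD 427,000.00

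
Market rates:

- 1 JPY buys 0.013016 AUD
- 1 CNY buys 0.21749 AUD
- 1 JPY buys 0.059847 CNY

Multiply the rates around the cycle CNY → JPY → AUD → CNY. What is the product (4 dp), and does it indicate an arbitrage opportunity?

1.0000 (no arbitrage)

Around CNY → JPY → AUD → CNY: 1 ÷ 0.059847 × 0.013016 ÷ 0.21749 = 0.999990
Product ≈ 1 (deviation 0.001%, within rounding noise).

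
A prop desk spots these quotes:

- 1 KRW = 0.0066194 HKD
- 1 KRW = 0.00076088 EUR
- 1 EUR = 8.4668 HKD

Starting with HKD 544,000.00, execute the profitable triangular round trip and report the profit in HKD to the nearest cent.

Profitable loop is HKD → EUR → KRW → HKD:
HKD 544,000.00 ÷ 8.4668 = EUR 64,250.96
EUR 64,250.96 ÷ 0.00076088 = KRW 84,442,956
KRW 84,442,956 × 0.0066194 = HKD 558,961.71
Profit = HKD 558,961.71 − HKD 544,000.00

Profit: HKD 14,961.71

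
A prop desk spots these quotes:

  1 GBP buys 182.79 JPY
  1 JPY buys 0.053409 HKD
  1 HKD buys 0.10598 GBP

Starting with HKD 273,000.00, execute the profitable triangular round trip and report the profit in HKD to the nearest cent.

Profit: HKD 9,457.72

Profitable loop is HKD → GBP → JPY → HKD:
HKD 273,000.00 × 0.10598 = GBP 28,932.54
GBP 28,932.54 × 182.79 = JPY 5,288,579
JPY 5,288,579 × 0.053409 = HKD 282,457.72
Profit = HKD 282,457.72 − HKD 273,000.00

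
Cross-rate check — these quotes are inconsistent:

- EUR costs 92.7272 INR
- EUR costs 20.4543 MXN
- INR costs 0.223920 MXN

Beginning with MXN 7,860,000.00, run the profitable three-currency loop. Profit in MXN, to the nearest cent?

Profitable loop is MXN → EUR → INR → MXN:
MXN 7,860,000.00 ÷ 20.4543 = EUR 384,271.28
EUR 384,271.28 × 92.7272 = INR 35,632,399.64
INR 35,632,399.64 × 0.223920 = MXN 7,978,806.93
Profit = MXN 7,978,806.93 − MXN 7,860,000.00

Profit: MXN 118,806.93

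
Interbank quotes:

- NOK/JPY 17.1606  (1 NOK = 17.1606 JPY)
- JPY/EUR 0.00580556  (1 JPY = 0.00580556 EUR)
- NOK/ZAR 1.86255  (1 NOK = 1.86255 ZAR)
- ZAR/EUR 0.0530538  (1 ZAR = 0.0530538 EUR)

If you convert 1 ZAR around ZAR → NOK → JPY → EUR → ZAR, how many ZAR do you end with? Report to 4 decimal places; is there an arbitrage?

1.0082 (arbitrage exists)

Around ZAR → NOK → JPY → EUR → ZAR: 1 ÷ 1.86255 × 17.1606 × 0.00580556 ÷ 0.0530538 = 1.008213
Product > 1; profitable direction is ZAR → NOK → JPY → EUR → ZAR.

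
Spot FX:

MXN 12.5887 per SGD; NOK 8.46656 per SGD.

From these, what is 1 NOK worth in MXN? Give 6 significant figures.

1 NOK ÷ 8.46656 = 0.118112 SGD
0.118112 SGD × 12.5887 = 1.48687 MXN

NOK/MXN = 1.48687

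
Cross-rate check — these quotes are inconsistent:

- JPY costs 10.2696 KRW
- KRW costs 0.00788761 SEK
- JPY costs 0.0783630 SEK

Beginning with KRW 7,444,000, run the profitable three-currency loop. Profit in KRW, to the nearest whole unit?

Profitable loop is KRW → SEK → JPY → KRW:
KRW 7,444,000 × 0.00788761 = SEK 58,715.37
SEK 58,715.37 ÷ 0.0783630 = JPY 749,274
JPY 749,274 × 10.2696 = KRW 7,694,746
Profit = KRW 7,694,746 − KRW 7,444,000

Profit: KRW 250,746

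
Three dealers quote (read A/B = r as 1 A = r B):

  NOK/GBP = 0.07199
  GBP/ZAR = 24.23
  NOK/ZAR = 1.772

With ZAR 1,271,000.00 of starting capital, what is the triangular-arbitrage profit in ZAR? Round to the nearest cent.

Profit: ZAR 20,170.75

Profitable loop is ZAR → GBP → NOK → ZAR:
ZAR 1,271,000.00 ÷ 24.23 = GBP 52,455.63
GBP 52,455.63 ÷ 0.07199 = NOK 728,651.67
NOK 728,651.67 × 1.772 = ZAR 1,291,170.75
Profit = ZAR 1,291,170.75 − ZAR 1,271,000.00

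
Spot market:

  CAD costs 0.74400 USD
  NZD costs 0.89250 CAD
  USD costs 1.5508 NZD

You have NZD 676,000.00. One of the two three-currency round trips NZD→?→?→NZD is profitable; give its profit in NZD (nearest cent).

Profitable loop is NZD → CAD → USD → NZD:
NZD 676,000.00 × 0.89250 = CAD 603,330.00
CAD 603,330.00 × 0.74400 = USD 448,877.52
USD 448,877.52 × 1.5508 = NZD 696,119.26
Profit = NZD 696,119.26 − NZD 676,000.00

Profit: NZD 20,119.26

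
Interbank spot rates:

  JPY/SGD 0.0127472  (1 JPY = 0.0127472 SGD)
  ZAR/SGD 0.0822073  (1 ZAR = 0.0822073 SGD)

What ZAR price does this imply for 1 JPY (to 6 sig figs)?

JPY/ZAR = 0.155062

1 JPY × 0.0127472 = 0.0127472 SGD
0.0127472 SGD ÷ 0.0822073 = 0.155062 ZAR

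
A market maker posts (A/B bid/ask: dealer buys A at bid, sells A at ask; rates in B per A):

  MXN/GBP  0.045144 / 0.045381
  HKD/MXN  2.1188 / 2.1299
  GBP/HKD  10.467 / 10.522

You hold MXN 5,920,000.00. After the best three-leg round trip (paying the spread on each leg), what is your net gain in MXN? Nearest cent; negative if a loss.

Net profit: MXN 6,986.42

Best loop MXN → GBP → HKD → MXN:
MXN 5,920,000.00 × 0.045144 (sell MXN at bid) = GBP 267,252.48
GBP 267,252.48 × 10.467 (sell GBP at bid) = HKD 2,797,331.71
HKD 2,797,331.71 × 2.1188 (sell HKD at bid) = MXN 5,926,986.42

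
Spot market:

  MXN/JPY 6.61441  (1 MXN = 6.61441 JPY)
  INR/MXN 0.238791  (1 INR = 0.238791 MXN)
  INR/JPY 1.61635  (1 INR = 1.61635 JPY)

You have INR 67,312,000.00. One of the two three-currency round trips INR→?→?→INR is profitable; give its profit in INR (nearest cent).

Profit: INR 1,572,075.87

Profitable loop is INR → JPY → MXN → INR:
INR 67,312,000.00 × 1.61635 = JPY 108,799,751
JPY 108,799,751 ÷ 6.61441 = MXN 16,448,897.36
MXN 16,448,897.36 ÷ 0.238791 = INR 68,884,075.87
Profit = INR 68,884,075.87 − INR 67,312,000.00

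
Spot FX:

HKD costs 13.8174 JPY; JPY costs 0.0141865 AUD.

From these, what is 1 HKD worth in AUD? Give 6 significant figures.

1 HKD × 13.8174 = 13.8174 JPY
13.8174 JPY × 0.0141865 = 0.196021 AUD

HKD/AUD = 0.196021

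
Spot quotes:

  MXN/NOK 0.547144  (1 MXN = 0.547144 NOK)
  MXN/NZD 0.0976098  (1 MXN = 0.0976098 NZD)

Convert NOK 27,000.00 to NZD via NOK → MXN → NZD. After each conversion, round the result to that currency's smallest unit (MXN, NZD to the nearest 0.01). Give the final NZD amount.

NZD 4,816.77

NOK 27,000.00 ÷ 0.547144 = MXN 49,347.16
MXN 49,347.16 × 0.0976098 = NZD 4,816.77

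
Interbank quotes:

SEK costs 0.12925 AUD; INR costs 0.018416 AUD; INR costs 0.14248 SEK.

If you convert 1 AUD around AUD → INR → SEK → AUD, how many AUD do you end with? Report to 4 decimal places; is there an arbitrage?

1.0000 (no arbitrage)

Around AUD → INR → SEK → AUD: 1 ÷ 0.018416 × 0.14248 × 0.12925 = 0.999975
Product ≈ 1 (deviation 0.002%, within rounding noise).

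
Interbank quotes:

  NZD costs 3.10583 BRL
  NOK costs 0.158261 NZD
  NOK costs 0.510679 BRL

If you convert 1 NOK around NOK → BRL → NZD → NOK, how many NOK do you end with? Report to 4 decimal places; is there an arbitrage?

1.0390 (arbitrage exists)

Around NOK → BRL → NZD → NOK: 1 × 0.510679 ÷ 3.10583 ÷ 0.158261 = 1.038954
Product > 1; profitable direction is NOK → BRL → NZD → NOK.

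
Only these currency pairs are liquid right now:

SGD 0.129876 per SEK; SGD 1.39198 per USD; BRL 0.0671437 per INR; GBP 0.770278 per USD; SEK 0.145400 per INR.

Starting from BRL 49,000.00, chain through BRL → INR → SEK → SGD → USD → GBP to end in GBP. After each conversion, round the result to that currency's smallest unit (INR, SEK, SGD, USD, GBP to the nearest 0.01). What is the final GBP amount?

BRL 49,000.00 ÷ 0.0671437 = INR 729,778.07
INR 729,778.07 × 0.145400 = SEK 106,109.73
SEK 106,109.73 × 0.129876 = SGD 13,781.11
SGD 13,781.11 ÷ 1.39198 = USD 9,900.36
USD 9,900.36 × 0.770278 = GBP 7,626.03

GBP 7,626.03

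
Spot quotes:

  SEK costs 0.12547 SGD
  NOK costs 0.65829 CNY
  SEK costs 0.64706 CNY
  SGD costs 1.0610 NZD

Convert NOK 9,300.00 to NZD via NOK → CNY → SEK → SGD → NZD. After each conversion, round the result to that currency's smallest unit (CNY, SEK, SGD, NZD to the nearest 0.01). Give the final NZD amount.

NZD 1,259.53

NOK 9,300.00 × 0.65829 = CNY 6,122.10
CNY 6,122.10 ÷ 0.64706 = SEK 9,461.41
SEK 9,461.41 × 0.12547 = SGD 1,187.12
SGD 1,187.12 × 1.0610 = NZD 1,259.53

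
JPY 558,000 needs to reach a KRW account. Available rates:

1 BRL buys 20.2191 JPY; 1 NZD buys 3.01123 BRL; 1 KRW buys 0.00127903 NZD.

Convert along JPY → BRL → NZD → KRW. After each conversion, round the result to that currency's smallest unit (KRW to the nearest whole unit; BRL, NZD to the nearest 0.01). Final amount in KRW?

KRW 7,165,524

JPY 558,000 ÷ 20.2191 = BRL 27,597.67
BRL 27,597.67 ÷ 3.01123 = NZD 9,164.92
NZD 9,164.92 ÷ 0.00127903 = KRW 7,165,524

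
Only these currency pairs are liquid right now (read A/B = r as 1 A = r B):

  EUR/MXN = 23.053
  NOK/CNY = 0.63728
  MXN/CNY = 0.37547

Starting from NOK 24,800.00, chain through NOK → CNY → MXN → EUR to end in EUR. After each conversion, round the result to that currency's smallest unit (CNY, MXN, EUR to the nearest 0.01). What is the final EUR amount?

EUR 1,825.91

NOK 24,800.00 × 0.63728 = CNY 15,804.54
CNY 15,804.54 ÷ 0.37547 = MXN 42,092.68
MXN 42,092.68 ÷ 23.053 = EUR 1,825.91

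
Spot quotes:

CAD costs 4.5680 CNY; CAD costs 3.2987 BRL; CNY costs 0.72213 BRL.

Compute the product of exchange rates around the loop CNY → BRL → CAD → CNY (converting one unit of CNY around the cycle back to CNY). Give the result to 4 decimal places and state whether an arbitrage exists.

Around CNY → BRL → CAD → CNY: 1 × 0.72213 ÷ 3.2987 × 4.5680 = 0.999997
Product ≈ 1 (deviation 0.000%, within rounding noise).

1.0000 (no arbitrage)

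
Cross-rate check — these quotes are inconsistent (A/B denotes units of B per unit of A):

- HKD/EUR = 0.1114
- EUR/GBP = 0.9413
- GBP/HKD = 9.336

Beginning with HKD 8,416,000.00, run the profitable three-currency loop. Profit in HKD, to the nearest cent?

Profitable loop is HKD → GBP → EUR → HKD:
HKD 8,416,000.00 ÷ 9.336 = GBP 901,456.73
GBP 901,456.73 ÷ 0.9413 = EUR 957,672.08
EUR 957,672.08 ÷ 0.1114 = HKD 8,596,697.29
Profit = HKD 8,596,697.29 − HKD 8,416,000.00

Profit: HKD 180,697.29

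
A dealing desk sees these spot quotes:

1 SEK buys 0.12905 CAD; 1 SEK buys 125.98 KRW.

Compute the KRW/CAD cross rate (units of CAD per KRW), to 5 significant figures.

1 KRW ÷ 125.98 = 0.00793777 SEK
0.00793777 SEK × 0.12905 = 0.00102437 CAD

KRW/CAD = 0.0010244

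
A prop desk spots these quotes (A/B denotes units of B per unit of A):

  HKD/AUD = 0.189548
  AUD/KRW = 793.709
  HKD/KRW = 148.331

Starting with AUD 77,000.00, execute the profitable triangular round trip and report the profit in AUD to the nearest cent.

Profit: AUD 1,097.89

Profitable loop is AUD → KRW → HKD → AUD:
AUD 77,000.00 × 793.709 = KRW 61,115,593
KRW 61,115,593 ÷ 148.331 = HKD 412,021.71
HKD 412,021.71 × 0.189548 = AUD 78,097.89
Profit = AUD 78,097.89 − AUD 77,000.00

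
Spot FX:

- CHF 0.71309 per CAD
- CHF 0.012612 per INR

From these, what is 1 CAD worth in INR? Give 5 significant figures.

1 CAD × 0.71309 = 0.71309 CHF
0.71309 CHF ÷ 0.012612 = 56.5406 INR

CAD/INR = 56.541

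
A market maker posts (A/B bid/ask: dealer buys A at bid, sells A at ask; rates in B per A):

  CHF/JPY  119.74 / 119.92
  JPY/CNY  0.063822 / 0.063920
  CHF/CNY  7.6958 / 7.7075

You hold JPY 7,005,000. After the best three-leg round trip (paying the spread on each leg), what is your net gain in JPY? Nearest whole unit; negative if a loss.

Net profit: JPY 27,885

Best loop JPY → CHF → CNY → JPY:
JPY 7,005,000 ÷ 119.92 (buy CHF at ask) = CHF 58,413.94
CHF 58,413.94 × 7.6958 (sell CHF at bid) = CNY 449,542.02
CNY 449,542.02 ÷ 0.063920 (buy JPY at ask) = JPY 7,032,885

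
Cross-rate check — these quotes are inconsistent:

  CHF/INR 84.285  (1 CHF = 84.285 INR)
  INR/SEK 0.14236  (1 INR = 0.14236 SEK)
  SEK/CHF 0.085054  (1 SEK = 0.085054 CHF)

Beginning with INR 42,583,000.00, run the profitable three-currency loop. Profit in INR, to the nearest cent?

Profit: INR 874,953.19

Profitable loop is INR → SEK → CHF → INR:
INR 42,583,000.00 × 0.14236 = SEK 6,062,115.88
SEK 6,062,115.88 × 0.085054 = CHF 515,607.20
CHF 515,607.20 × 84.285 = INR 43,457,953.19
Profit = INR 43,457,953.19 − INR 42,583,000.00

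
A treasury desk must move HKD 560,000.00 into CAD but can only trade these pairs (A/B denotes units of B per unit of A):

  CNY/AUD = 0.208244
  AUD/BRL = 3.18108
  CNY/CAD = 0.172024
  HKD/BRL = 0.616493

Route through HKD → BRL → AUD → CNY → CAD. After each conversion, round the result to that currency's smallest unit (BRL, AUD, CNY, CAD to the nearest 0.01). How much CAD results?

HKD 560,000.00 × 0.616493 = BRL 345,236.08
BRL 345,236.08 ÷ 3.18108 = AUD 108,527.95
AUD 108,527.95 ÷ 0.208244 = CNY 521,157.63
CNY 521,157.63 × 0.172024 = CAD 89,651.62

CAD 89,651.62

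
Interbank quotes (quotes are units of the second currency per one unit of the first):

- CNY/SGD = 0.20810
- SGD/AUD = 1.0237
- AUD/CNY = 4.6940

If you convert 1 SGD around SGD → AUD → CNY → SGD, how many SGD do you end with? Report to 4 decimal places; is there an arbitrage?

Around SGD → AUD → CNY → SGD: 1 × 1.0237 × 4.6940 × 0.20810 = 0.999972
Product ≈ 1 (deviation 0.003%, within rounding noise).

1.0000 (no arbitrage)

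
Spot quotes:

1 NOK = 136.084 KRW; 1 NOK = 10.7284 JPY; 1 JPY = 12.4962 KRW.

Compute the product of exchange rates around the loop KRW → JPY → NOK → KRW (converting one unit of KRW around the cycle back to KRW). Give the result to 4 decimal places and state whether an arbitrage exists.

Around KRW → JPY → NOK → KRW: 1 ÷ 12.4962 ÷ 10.7284 × 136.084 = 1.015066
Product > 1; profitable direction is KRW → JPY → NOK → KRW.

1.0151 (arbitrage exists)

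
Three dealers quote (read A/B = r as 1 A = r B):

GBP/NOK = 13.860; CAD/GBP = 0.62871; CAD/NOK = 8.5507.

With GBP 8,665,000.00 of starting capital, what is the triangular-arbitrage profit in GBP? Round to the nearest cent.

Profit: GBP 165,402.42

Profitable loop is GBP → NOK → CAD → GBP:
GBP 8,665,000.00 × 13.860 = NOK 120,096,900.00
NOK 120,096,900.00 ÷ 8.5507 = CAD 14,045,271.15
CAD 14,045,271.15 × 0.62871 = GBP 8,830,402.42
Profit = GBP 8,830,402.42 − GBP 8,665,000.00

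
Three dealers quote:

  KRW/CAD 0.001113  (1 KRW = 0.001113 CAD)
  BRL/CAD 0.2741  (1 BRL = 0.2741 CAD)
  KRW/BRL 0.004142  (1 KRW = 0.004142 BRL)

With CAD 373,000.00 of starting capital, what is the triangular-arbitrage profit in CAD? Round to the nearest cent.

Profit: CAD 7,480.85

Profitable loop is CAD → KRW → BRL → CAD:
CAD 373,000.00 ÷ 0.001113 = KRW 335,130,279
KRW 335,130,279 × 0.004142 = BRL 1,388,109.61
BRL 1,388,109.61 × 0.2741 = CAD 380,480.85
Profit = CAD 380,480.85 − CAD 373,000.00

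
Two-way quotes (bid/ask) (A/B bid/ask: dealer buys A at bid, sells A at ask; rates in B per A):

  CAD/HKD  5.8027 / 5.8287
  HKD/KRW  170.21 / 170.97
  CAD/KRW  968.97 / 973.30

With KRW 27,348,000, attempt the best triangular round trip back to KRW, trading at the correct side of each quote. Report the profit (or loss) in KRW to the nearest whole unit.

Net profit: KRW 403,984

Best loop KRW → CAD → HKD → KRW:
KRW 27,348,000 ÷ 973.30 (buy CAD at ask) = CAD 28,098.22
CAD 28,098.22 × 5.8027 (sell CAD at bid) = HKD 163,045.56
HKD 163,045.56 × 170.21 (sell HKD at bid) = KRW 27,751,984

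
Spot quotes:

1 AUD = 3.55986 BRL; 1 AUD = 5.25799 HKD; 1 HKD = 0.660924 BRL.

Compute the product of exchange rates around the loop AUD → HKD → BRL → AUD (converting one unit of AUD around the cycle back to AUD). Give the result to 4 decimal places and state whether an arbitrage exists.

Around AUD → HKD → BRL → AUD: 1 × 5.25799 × 0.660924 ÷ 3.55986 = 0.976199
Product < 1; profitable direction is AUD → BRL → HKD → AUD.

0.9762 (arbitrage exists)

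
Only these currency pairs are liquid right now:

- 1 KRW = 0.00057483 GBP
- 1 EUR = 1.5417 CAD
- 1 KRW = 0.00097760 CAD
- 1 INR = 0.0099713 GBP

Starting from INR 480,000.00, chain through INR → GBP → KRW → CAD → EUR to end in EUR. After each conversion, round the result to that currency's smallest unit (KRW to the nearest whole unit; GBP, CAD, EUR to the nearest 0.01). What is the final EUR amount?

EUR 5,279.76

INR 480,000.00 × 0.0099713 = GBP 4,786.22
GBP 4,786.22 ÷ 0.00057483 = KRW 8,326,323
KRW 8,326,323 × 0.00097760 = CAD 8,139.81
CAD 8,139.81 ÷ 1.5417 = EUR 5,279.76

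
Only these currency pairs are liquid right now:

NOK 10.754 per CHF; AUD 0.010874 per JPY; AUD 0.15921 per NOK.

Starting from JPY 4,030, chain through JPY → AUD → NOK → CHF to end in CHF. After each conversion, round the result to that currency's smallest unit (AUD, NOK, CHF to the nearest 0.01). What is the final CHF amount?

CHF 25.59

JPY 4,030 × 0.010874 = AUD 43.82
AUD 43.82 ÷ 0.15921 = NOK 275.23
NOK 275.23 ÷ 10.754 = CHF 25.59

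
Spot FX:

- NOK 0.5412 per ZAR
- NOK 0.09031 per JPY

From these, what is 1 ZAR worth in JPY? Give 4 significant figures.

ZAR/JPY = 5.993

1 ZAR × 0.5412 = 0.5412 NOK
0.5412 NOK ÷ 0.09031 = 5.99269 JPY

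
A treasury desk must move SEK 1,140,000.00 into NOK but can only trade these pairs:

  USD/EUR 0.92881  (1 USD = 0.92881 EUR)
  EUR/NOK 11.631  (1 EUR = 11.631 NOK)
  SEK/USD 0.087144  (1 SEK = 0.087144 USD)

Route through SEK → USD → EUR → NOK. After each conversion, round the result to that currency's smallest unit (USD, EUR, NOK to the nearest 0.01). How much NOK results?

SEK 1,140,000.00 × 0.087144 = USD 99,344.16
USD 99,344.16 × 0.92881 = EUR 92,271.85
EUR 92,271.85 × 11.631 = NOK 1,073,213.89

NOK 1,073,213.89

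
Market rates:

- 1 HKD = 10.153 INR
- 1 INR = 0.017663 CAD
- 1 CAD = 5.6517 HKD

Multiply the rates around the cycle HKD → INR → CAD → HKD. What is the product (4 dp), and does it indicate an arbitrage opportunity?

Around HKD → INR → CAD → HKD: 1 × 10.153 × 0.017663 × 5.6517 = 1.013533
Product > 1; profitable direction is HKD → INR → CAD → HKD.

1.0135 (arbitrage exists)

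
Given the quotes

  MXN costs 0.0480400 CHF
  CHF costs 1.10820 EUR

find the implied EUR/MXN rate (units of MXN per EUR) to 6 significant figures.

1 EUR ÷ 1.10820 = 0.902364 CHF
0.902364 CHF ÷ 0.0480400 = 18.7836 MXN

EUR/MXN = 18.7836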